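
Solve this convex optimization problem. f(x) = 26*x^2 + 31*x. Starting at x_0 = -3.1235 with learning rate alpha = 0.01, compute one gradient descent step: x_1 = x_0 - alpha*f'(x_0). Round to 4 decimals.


We compute the gradient at x_0 and apply the update.
f'(x) = 52*x + 31
f'(-3.1235) = 52*-3.1235 + 31 = -131.422
x_1 = -3.1235 - 0.01*-131.422 = -1.8093


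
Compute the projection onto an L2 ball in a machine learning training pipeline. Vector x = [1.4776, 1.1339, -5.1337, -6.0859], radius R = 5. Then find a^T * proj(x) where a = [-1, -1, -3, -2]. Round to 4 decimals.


Step 1: Compute ||x|| (intermediates to 6 decimals).
||x|| = sqrt(1.4776^2 + 1.1339^2 + (-5.1337)^2 + (-6.0859)^2) = 8.176924
Step 2: Project.
Since ||x|| > R, scale = R/||x|| = 5/8.176924 = 0.611477, proj(x) = scale * x
proj(x) = [0.903518, 0.693354, -3.139139, -3.721388]
Step 3: Dot product.
a^T * proj(x) = -1*0.903518 - 1*0.693354 - 3*(-3.139139) - 2*(-3.721388) = 15.2633


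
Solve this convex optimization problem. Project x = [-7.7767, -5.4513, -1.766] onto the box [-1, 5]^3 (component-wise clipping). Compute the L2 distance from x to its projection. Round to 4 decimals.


Project each component onto [-1, 5].
clip(-7.7767) = -1.0, clip(-5.4513) = -1.0, clip(-1.766) = -1.0
Projection = [-1.0, -1.0, -1.0]
Squared diffs: [45.9237, 19.8141, 0.5868]
Distance = sqrt(66.3246) = 8.144


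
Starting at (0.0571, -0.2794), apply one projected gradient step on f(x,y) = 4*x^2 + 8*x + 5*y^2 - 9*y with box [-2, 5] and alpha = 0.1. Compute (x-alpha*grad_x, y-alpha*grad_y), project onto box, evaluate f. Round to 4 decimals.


Step 1: Compute gradient at (0.0571, -0.2794).
grad_x = 2*4*0.0571 + 8 = 8.4568
grad_y = 2*5*-0.2794 - 9 = -11.794
Step 2: Gradient step.
x_raw = 0.0571 - 0.1*8.4568 = -0.7886
y_raw = -0.2794 - 0.1*-11.794 = 0.9
Step 3: Project onto [-2, 5].
x_proj = clip(-0.7886) = -0.7886
y_proj = clip(0.9) = 0.9
Step 4: Evaluate f.
f(-0.7886, 0.9) = -7.8712


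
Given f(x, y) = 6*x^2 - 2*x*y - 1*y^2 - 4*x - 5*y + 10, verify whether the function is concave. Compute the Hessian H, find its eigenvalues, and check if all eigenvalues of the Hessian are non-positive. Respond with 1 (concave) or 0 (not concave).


The Hessian of f(x,y) = 6*x^2 - 2*x*y - 1*y^2 - 4*x - 5*y + 10 is:
H = [[12, -2], [-2, -2]]
Trace = 12 - 2 = 10
Determinant = 12*-2 - (-2)^2 = -28
Discriminant = (10)^2 - 4*-28 = 212.0
Eigenvalues: lambda_1 = -2.2801, lambda_2 = 12.2801
The function is not concave.

0


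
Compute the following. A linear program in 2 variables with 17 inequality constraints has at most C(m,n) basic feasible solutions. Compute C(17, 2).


Each vertex corresponds to some choice of n active constraints out of m, so the number of vertices is at most C(m, n) = m! / (n!(m-n)!).
m = 17, n = 2
Numerator: 17 * 16
Denominator: 2! = 2
C(17, 2) = 136


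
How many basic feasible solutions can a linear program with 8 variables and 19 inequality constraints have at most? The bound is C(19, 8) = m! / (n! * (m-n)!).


Each vertex corresponds to some choice of n active constraints out of m, so the number of vertices is at most C(m, n) = m! / (n!(m-n)!).
m = 19, n = 8
Numerator: 19 * 18 * 17 * 16 * 15 * 14 * 13 * 12
Denominator: 8! = 40320
C(19, 8) = 75582


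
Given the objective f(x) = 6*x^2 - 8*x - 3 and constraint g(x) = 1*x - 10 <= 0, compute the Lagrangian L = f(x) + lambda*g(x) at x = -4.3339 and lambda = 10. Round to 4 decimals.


Step 1: Evaluate f(x).
f(-4.3339) = 6*(-4.3339)^2 - 8*(-4.3339) - 3 = 144.3673
Step 2: Evaluate g(x).
g(-4.3339) = 1*-4.3339 - 10 = -14.3339
Step 3: Compute Lagrangian.
L = 144.3673 + 10*-14.3339 = 1.0283


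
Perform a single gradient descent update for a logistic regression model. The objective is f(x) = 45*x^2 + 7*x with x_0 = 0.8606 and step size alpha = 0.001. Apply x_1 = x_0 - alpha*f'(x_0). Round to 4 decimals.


We compute the gradient at x_0 and apply the update.
f'(x) = 90*x + 7
f'(0.8606) = 90*0.8606 + 7 = 84.454
x_1 = 0.8606 - 0.001*84.454 = 0.7761


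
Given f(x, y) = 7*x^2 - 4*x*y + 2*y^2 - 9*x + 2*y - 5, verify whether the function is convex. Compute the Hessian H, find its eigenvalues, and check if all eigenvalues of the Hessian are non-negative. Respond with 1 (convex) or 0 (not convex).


The Hessian of f(x,y) = 7*x^2 - 4*x*y + 2*y^2 - 9*x + 2*y - 5 is:
H = [[14, -4], [-4, 4]]
Trace = 14 + 4 = 18
Determinant = 14*4 - (-4)^2 = 40
Discriminant = (18)^2 - 4*40 = 164.0
Eigenvalues: lambda_1 = 2.5969, lambda_2 = 15.4031
The function is convex.

1


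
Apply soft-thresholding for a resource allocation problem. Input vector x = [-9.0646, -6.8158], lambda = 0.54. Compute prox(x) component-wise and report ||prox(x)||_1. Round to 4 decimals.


Soft-thresholding with lambda = 0.54:
prox(-9.0646) = sign(-9.0646)*max(|-9.0646| - 0.54, 0) = -8.5246
prox(-6.8158) = sign(-6.8158)*max(|-6.8158| - 0.54, 0) = -6.2758
prox(x) = [-8.5246, -6.2758]
||prox(x)||_1 = 8.5246 + 6.2758 = 14.8004


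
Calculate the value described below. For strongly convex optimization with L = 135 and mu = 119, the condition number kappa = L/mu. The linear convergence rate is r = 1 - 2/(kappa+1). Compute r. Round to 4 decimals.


Step 1: Compute the condition number.
kappa = L/mu = 135/119 = 1.1345
Step 2: Compute the convergence rate.
r = 1 - 2/(kappa + 1) = 1 - 2*mu/(L + mu) = (L - mu)/(L + mu) = 16/254 = 0.063


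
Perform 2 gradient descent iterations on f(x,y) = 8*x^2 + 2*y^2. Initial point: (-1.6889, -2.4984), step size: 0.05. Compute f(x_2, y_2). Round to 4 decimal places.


Gradient descent on f(x,y) = 8*x^2 + 2*y^2.
Starting point: (-1.6889, -2.4984), alpha = 0.05
Step 1: grad_x = 2*8*-1.6889 = -27.0224, grad_y = 2*2*-2.4984 = -9.9936
  x_1 = -1.6889 - 0.05*-27.0224 = -0.3378
  y_1 = -2.4984 - 0.05*-9.9936 = -1.9987
Step 2: grad_x = 2*8*-0.3378 = -5.4045, grad_y = 2*2*-1.9987 = -7.9949
  x_2 = -0.3378 - 0.05*-5.4045 = -0.0676
  y_2 = -1.9987 - 0.05*-7.9949 = -1.599
f(-0.0676, -1.599) = 8*(-0.0676)^2 + 2*(-1.599)^2 = 5.15


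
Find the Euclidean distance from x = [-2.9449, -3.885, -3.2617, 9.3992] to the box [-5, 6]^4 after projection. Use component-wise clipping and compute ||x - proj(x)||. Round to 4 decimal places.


Project each component onto [-5, 6].
clip(-2.9449) = -2.9449, clip(-3.885) = -3.885, clip(-3.2617) = -3.2617, clip(9.3992) = 6.0
Projection = [-2.9449, -3.885, -3.2617, 6.0]
Squared diffs: [0.0, 0.0, 0.0, 11.5546]
Distance = sqrt(11.5546) = 3.3992


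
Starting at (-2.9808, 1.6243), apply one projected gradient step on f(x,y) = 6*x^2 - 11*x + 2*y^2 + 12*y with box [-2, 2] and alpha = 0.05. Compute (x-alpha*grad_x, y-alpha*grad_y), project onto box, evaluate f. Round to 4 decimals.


Step 1: Compute gradient at (-2.9808, 1.6243).
grad_x = 2*6*-2.9808 - 11 = -46.7696
grad_y = 2*2*1.6243 + 12 = 18.4972
Step 2: Gradient step.
x_raw = -2.9808 - 0.05*-46.7696 = -0.6423
y_raw = 1.6243 - 0.05*18.4972 = 0.6994
Step 3: Project onto [-2, 2].
x_proj = clip(-0.6423) = -0.6423
y_proj = clip(0.6994) = 0.6994
Step 4: Evaluate f.
f(-0.6423, 0.6994) = 18.9127


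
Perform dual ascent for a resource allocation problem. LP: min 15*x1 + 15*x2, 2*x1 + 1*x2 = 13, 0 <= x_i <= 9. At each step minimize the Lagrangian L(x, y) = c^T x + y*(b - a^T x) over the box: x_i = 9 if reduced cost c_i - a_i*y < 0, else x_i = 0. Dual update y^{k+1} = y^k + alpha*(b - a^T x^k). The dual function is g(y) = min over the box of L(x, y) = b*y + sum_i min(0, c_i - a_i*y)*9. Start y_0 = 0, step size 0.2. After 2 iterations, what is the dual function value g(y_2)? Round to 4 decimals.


Dual ascent for LP: min 15*x1 + 15*x2, 2*x1 + 1*x2 = 13, 0 <= x_i <= 9
Step 1: y^k = 0.0, reduced costs: (15.0, 15.0)
  x^k = (0.0, 0.0), subgradient = b - a^T x = 13.0
  y^{k+1} = 0.0 + 0.2*13.0 = 2.6
Step 2: y^k = 2.6, reduced costs: (9.8, 12.4)
  x^k = (0.0, 0.0), subgradient = b - a^T x = 13.0
  y^{k+1} = 2.6 + 0.2*13.0 = 5.2
Dual objective at y_2 = 5.2: reduced costs (4.6, 9.8), box minimizer x = (0.0, 0.0)
g(y_2) = b*y + (c1 - a1*y)*x1 + (c2 - a2*y)*x2 = 13*5.2 + 4.6*0.0 + 9.8*0.0 = 67.6 + 0.0 + 0.0 = 67.6


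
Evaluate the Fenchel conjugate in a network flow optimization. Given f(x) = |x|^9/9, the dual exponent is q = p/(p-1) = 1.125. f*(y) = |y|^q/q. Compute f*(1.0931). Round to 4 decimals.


The conjugate exponent q satisfies 1/p + 1/q = 1.
p = 9, so q = 9/(9 - 1) = 1.125
|y|^q = 1.0931^1.125 = 1.1053
f*(1.0931) = 1.1053 / 1.125 = 0.9825


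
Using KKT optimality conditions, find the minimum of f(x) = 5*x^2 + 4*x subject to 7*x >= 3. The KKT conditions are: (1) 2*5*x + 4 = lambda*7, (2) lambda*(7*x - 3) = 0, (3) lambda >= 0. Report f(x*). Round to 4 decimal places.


Step 1: Try lambda = 0 (constraint inactive).
x_unc = -4/(2*5) = -0.4
Check: 7*-0.4 = -2.8 < 3 -- violated!
Step 2: Constraint must be active: 7*x = 3
x* = 3/7 = 0.4286 (rounded; the exact value 3/7 is used below)
lambda = (2*5*(3/7) + 4)/7 = 1.1837
Step 3: Compute optimal value.
f(x*) = 5*(3/7)^2 + 4*(3/7) = 2.6327


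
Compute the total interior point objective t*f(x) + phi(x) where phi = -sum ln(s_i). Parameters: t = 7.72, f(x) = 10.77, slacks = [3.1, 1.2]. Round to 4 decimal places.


Step 1: Compute log-barrier.
ln values: [1.1314, 0.1823]
phi = -(1.1314 + 0.1823) = -1.3137
Step 2: Compute augmented objective.
t*f(x) = 7.72*10.77 = 83.1444
Total = 83.1444 - 1.3137 = 81.8307


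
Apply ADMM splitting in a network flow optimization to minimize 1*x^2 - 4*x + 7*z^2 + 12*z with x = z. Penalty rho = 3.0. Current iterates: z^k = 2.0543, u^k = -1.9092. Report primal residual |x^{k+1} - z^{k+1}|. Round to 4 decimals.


ADMM iteration with rho = 3.0, z^k = 2.0543, u^k = -1.9092
Step 1: x-update.
Minimize 1*x^2 - 4*x + (3.0/2)*(x - 2.0543 - 1.9092)^2
FOC: (2*1 + 3.0)*x = 4 + 3.0*(2.0543 + 1.9092)
x^{k+1} = 3.1781
Step 2: z-update.
Minimize 7*z^2 + 12*z + (3.0/2)*(3.1781 - z - 1.9092)^2
FOC: (2*7 + 3.0)*z = -12 + 3.0*(3.1781 - 1.9092)
z^{k+1} = -0.482
Step 3: u-update.
u^{k+1} = -1.9092 + 3.1781 + 0.482 = 1.7509
Step 4: Primal residual = |3.1781 + 0.482| = 3.6601


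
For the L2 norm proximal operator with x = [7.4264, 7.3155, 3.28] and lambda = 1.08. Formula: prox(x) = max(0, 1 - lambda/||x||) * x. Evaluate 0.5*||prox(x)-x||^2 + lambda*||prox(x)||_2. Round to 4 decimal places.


Step 1: Compute ||x||.
||x|| = 10.9282
Step 2: Compute scaling factor.
scale = max(0, 1 - 1.08/10.9282) = 0.9012
Step 3: prox(x) = [6.6925, 6.5925, 2.9558]
||prox(x)|| = 9.8482
Step 4: Proximal objective.
0.5*||prox-x||^2 = 0.5832
lambda*||prox|| = 10.6361
Total = 11.2193


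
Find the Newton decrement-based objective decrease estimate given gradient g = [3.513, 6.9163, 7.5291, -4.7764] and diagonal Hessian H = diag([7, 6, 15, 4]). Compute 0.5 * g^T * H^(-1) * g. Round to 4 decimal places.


Step 1: H is diagonal, so H^(-1) * g = [0.5019, 1.1527, 0.5019, -1.1941].
Step 2: g^T H^(-1) g = sum_i g_i^2 / H_ii
  = (3.513)^2/7 + (6.9163)^2/6 + (7.5291)^2/15 + (-4.7764)^2/4
  = 1.763 + 7.9725 + 3.7792 + 5.7035 = 19.2182
Step 3: Objective decrease = 0.5 * g^T H^(-1) g = 9.6091


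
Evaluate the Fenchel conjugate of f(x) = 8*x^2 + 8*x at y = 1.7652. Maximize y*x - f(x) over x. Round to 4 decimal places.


f*(y) = sup_x {y*x - a*x^2 - b*x} = sup_x {(y-b)*x - a*x^2}
FOC: (y - b) - 2a*x = 0 => x* = (y - b)/(2a)
x* = (1.7652 - 8)/(2*8) = -0.3897
f*(1.7652) = (y-b)^2/(4a) = (1.7652 - 8)^2/(4*8)
= 38.8727/32 = 1.2148


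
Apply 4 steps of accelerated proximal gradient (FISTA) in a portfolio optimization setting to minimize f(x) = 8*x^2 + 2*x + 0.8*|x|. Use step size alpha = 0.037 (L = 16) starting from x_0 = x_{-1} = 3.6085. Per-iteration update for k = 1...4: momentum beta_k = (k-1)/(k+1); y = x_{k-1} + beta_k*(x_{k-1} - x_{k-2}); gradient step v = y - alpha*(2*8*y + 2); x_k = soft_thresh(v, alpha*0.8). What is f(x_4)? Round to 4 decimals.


FISTA on f(x) = 8*x^2 + 2*x + 0.8*|x|
L = 16, alpha = 0.037
Iteration 1: beta = 0.0, y = 3.6085 + 0.0*(3.6085 - 3.6085) = 3.6085
  grad(y) = 59.736, v = y - alpha*grad = 1.3983
  prox(v) = soft_thresh(1.3983, 0.0296) = 1.3687
Iteration 2: beta = 0.3333, y = 1.3687 + 0.3333*(1.3687 - 3.6085) = 0.6221
  grad(y) = 11.9529, v = y - alpha*grad = 0.1798
  prox(v) = soft_thresh(0.1798, 0.0296) = 0.1502
Iteration 3: beta = 0.5, y = 0.1502 + 0.5*(0.1502 - 1.3687) = -0.459
  grad(y) = -5.3446, v = y - alpha*grad = -0.2613
  prox(v) = soft_thresh(-0.2613, 0.0296) = -0.2317
Iteration 4: beta = 0.6, y = -0.2317 + 0.6*(-0.2317 - 0.1502) = -0.4608
  grad(y) = -5.3731, v = y - alpha*grad = -0.262
  prox(v) = soft_thresh(-0.262, 0.0296) = -0.2324
f(x_4) = 8*(-0.2324)^2 + 2*(-0.2324) + 0.8*|-0.2324| = 0.1532


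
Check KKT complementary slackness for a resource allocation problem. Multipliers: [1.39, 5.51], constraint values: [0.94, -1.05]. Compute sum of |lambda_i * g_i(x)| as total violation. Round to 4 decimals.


KKT complementary slackness check:
lambda_1 * g_1 = 1.39 * 0.94 = 1.3066
lambda_2 * g_2 = 5.51 * -1.05 = -5.7855
Total violation = 1.3066 + 5.7855 = 7.0921


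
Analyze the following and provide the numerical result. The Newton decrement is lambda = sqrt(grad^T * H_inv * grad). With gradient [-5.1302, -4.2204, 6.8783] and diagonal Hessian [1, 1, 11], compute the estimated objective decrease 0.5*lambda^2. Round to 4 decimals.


Step 1: H is diagonal, so H^(-1) * g = [-5.1302, -4.2204, 0.6253].
Step 2: g^T H^(-1) g = sum_i g_i^2 / H_ii
  = (-5.1302)^2/1 + (-4.2204)^2/1 + (6.8783)^2/11
  = 26.319 + 17.8118 + 4.301 = 48.4317
Step 3: Objective decrease = 0.5 * g^T H^(-1) g = 24.2159


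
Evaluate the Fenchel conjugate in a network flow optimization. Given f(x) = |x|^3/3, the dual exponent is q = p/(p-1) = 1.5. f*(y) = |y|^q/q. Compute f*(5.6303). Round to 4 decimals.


The conjugate exponent q satisfies 1/p + 1/q = 1.
p = 3, so q = 3/(3 - 1) = 1.5
|y|^q = 5.6303^1.5 = 13.3597
f*(5.6303) = 13.3597 / 1.5 = 8.9065


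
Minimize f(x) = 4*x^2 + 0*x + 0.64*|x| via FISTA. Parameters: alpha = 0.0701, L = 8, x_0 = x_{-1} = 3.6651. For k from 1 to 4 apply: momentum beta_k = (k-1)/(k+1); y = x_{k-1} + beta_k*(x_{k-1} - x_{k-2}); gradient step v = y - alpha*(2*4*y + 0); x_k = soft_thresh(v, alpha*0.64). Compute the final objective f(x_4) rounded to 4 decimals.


FISTA on f(x) = 4*x^2 + 0*x + 0.64*|x|
L = 8, alpha = 0.0701
Iteration 1: beta = 0.0, y = 3.6651 + 0.0*(3.6651 - 3.6651) = 3.6651
  grad(y) = 29.3208, v = y - alpha*grad = 1.6097
  prox(v) = soft_thresh(1.6097, 0.0449) = 1.5648
Iteration 2: beta = 0.3333, y = 1.5648 + 0.3333*(1.5648 - 3.6651) = 0.8648
  grad(y) = 6.9181, v = y - alpha*grad = 0.3798
  prox(v) = soft_thresh(0.3798, 0.0449) = 0.3349
Iteration 3: beta = 0.5, y = 0.3349 + 0.5*(0.3349 - 1.5648) = -0.28
  grad(y) = -2.2401, v = y - alpha*grad = -0.123
  prox(v) = soft_thresh(-0.123, 0.0449) = -0.0781
Iteration 4: beta = 0.6, y = -0.0781 + 0.6*(-0.0781 - 0.3349) = -0.326
  grad(y) = -2.6076, v = y - alpha*grad = -0.1432
  prox(v) = soft_thresh(-0.1432, 0.0449) = -0.0983
f(x_4) = 4*(-0.0983)^2 + 0*(-0.0983) + 0.64*|-0.0983| = 0.1016


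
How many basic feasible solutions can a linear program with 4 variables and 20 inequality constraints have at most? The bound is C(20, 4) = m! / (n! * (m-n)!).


Each vertex corresponds to some choice of n active constraints out of m, so the number of vertices is at most C(m, n) = m! / (n!(m-n)!).
m = 20, n = 4
Numerator: 20 * 19 * 18 * 17
Denominator: 4! = 24
C(20, 4) = 4845


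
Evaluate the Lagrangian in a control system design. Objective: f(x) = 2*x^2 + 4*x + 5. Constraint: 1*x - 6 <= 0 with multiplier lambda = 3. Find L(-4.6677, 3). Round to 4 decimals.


Step 1: Evaluate f(x).
f(-4.6677) = 2*(-4.6677)^2 + 4*(-4.6677) + 5 = 29.904
Step 2: Evaluate g(x).
g(-4.6677) = 1*-4.6677 - 6 = -10.6677
Step 3: Compute Lagrangian.
L = 29.904 + 3*-10.6677 = -2.0991


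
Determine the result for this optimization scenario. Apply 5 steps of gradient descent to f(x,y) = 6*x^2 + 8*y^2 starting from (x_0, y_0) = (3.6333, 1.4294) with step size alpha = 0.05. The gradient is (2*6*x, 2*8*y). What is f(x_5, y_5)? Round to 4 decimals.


Gradient descent on f(x,y) = 6*x^2 + 8*y^2.
Starting point: (3.6333, 1.4294), alpha = 0.05
Step 1: grad_x = 2*6*3.6333 = 43.5996, grad_y = 2*8*1.4294 = 22.8704
  x_1 = 3.6333 - 0.05*43.5996 = 1.4533
  y_1 = 1.4294 - 0.05*22.8704 = 0.2859
Step 2: grad_x = 2*6*1.4533 = 17.4398, grad_y = 2*8*0.2859 = 4.5741
  x_2 = 1.4533 - 0.05*17.4398 = 0.5813
  y_2 = 0.2859 - 0.05*4.5741 = 0.0572
Step 3: grad_x = 2*6*0.5813 = 6.9759, grad_y = 2*8*0.0572 = 0.9148
  x_3 = 0.5813 - 0.05*6.9759 = 0.2325
  y_3 = 0.0572 - 0.05*0.9148 = 0.0114
Step 4: grad_x = 2*6*0.2325 = 2.7904, grad_y = 2*8*0.0114 = 0.183
  x_4 = 0.2325 - 0.05*2.7904 = 0.093
  y_4 = 0.0114 - 0.05*0.183 = 0.0023
Step 5: grad_x = 2*6*0.093 = 1.1161, grad_y = 2*8*0.0023 = 0.0366
  x_5 = 0.093 - 0.05*1.1161 = 0.0372
  y_5 = 0.0023 - 0.05*0.0366 = 0.0005
f(0.0372, 0.0005) = 6*0.0372^2 + 8*0.0005^2 = 0.0083


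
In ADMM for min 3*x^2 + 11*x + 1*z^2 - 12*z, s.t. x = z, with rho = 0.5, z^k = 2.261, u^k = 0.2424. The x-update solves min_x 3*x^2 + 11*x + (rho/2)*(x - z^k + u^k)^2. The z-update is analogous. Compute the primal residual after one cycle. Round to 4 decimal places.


ADMM iteration with rho = 0.5, z^k = 2.261, u^k = 0.2424
Step 1: x-update.
Minimize 3*x^2 + 11*x + (0.5/2)*(x - 2.261 + 0.2424)^2
FOC: (2*3 + 0.5)*x = -11 + 0.5*(2.261 - 0.2424)
x^{k+1} = -1.537
Step 2: z-update.
Minimize 1*z^2 - 12*z + (0.5/2)*(-1.537 - z + 0.2424)^2
FOC: (2*1 + 0.5)*z = 12 + 0.5*(-1.537 + 0.2424)
z^{k+1} = 4.5411
Step 3: u-update.
u^{k+1} = 0.2424 - 1.537 - 4.5411 = -5.8357
Step 4: Primal residual = |-1.537 - 4.5411| = 6.0781


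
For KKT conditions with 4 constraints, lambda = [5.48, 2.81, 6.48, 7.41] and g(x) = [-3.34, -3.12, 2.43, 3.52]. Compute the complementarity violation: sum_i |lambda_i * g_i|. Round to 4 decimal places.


KKT complementary slackness check:
lambda_1 * g_1 = 5.48 * -3.34 = -18.3032
lambda_2 * g_2 = 2.81 * -3.12 = -8.7672
lambda_3 * g_3 = 6.48 * 2.43 = 15.7464
lambda_4 * g_4 = 7.41 * 3.52 = 26.0832
Total violation = 18.3032 + 8.7672 + 15.7464 + 26.0832 = 68.9


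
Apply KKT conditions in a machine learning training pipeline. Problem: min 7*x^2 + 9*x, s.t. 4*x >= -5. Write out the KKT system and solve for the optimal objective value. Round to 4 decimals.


Step 1: Try lambda = 0 (constraint inactive).
Stationarity: 2*7*x + 9 = 0
x* = -9/(2*7) = -9/14 = -0.6429 (rounded; the exact value -9/14 is used below)
Check constraint: 4*-0.6429 = -2.5716 >= -5 -- satisfied.
Step 2: Compute optimal value.
f(x*) = 7*(-9/14)^2 + 9*(-9/14) = -2.8929


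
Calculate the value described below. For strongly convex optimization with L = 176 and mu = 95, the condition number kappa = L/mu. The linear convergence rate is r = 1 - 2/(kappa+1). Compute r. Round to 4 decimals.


Step 1: Compute the condition number.
kappa = L/mu = 176/95 = 1.8526
Step 2: Compute the convergence rate.
r = 1 - 2/(kappa + 1) = 1 - 2*mu/(L + mu) = (L - mu)/(L + mu) = 81/271 = 0.2989


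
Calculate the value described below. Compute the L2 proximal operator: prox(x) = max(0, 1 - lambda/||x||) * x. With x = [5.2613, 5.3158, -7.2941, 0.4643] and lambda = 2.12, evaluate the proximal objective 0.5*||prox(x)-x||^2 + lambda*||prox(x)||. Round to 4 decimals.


Step 1: Compute ||x||.
||x|| = 10.4575
Step 2: Compute scaling factor.
scale = max(0, 1 - 2.12/10.4575) = 0.7973
Step 3: prox(x) = [4.1947, 4.2381, -5.8154, 0.3702]
||prox(x)|| = 8.3375
Step 4: Proximal objective.
0.5*||prox-x||^2 = 2.2472
lambda*||prox|| = 17.6755
Total = 19.9226


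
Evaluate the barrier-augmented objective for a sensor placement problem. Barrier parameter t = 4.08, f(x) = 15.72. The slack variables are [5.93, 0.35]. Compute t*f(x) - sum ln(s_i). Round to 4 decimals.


Step 1: Compute log-barrier.
ln values: [1.78, -1.0498]
phi = -(1.78 - 1.0498) = -0.7302
Step 2: Compute augmented objective.
t*f(x) = 4.08*15.72 = 64.1376
Total = 64.1376 - 0.7302 = 63.4074


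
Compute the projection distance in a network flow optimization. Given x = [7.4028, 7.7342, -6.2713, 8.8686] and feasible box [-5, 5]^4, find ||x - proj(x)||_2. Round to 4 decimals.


Project each component onto [-5, 5].
clip(7.4028) = 5.0, clip(7.7342) = 5.0, clip(-6.2713) = -5.0, clip(8.8686) = 5.0
Projection = [5.0, 5.0, -5.0, 5.0]
Squared diffs: [5.7734, 7.4758, 1.6162, 14.9661]
Distance = sqrt(29.8315) = 5.4618


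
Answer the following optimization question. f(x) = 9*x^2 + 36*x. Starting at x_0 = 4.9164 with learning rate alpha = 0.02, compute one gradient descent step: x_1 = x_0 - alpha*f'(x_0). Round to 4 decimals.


We compute the gradient at x_0 and apply the update.
f'(x) = 18*x + 36
f'(4.9164) = 18*4.9164 + 36 = 124.4952
x_1 = 4.9164 - 0.02*124.4952 = 2.4265


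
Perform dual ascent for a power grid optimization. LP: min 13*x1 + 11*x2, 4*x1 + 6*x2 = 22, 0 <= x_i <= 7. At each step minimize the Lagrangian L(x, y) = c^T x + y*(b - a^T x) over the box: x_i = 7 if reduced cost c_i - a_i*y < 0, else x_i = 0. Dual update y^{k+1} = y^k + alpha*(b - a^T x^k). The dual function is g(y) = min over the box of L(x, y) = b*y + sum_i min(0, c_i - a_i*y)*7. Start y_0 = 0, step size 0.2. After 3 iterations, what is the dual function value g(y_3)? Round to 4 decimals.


Dual ascent for LP: min 13*x1 + 11*x2, 4*x1 + 6*x2 = 22, 0 <= x_i <= 7
Step 1: y^k = 0.0, reduced costs: (13.0, 11.0)
  x^k = (0.0, 0.0), subgradient = b - a^T x = 22.0
  y^{k+1} = 0.0 + 0.2*22.0 = 4.4
Step 2: y^k = 4.4, reduced costs: (-4.6, -15.4)
  x^k = (7.0, 7.0), subgradient = b - a^T x = -48.0
  y^{k+1} = 4.4 + 0.2*-48.0 = -5.2
Step 3: y^k = -5.2, reduced costs: (33.8, 42.2)
  x^k = (0.0, 0.0), subgradient = b - a^T x = 22.0
  y^{k+1} = -5.2 + 0.2*22.0 = -0.8
Dual objective at y_3 = -0.8: reduced costs (16.2, 15.8), box minimizer x = (0.0, 0.0)
g(y_3) = b*y + (c1 - a1*y)*x1 + (c2 - a2*y)*x2 = 22*(-0.8) + 16.2*0.0 + 15.8*0.0 = -17.6 + 0.0 + 0.0 = -17.6


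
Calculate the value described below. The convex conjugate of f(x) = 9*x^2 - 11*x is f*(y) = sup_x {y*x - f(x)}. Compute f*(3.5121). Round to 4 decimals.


f*(y) = sup_x {y*x - a*x^2 - b*x} = sup_x {(y-b)*x - a*x^2}
FOC: (y - b) - 2a*x = 0 => x* = (y - b)/(2a)
x* = (3.5121 + 11)/(2*9) = 0.8062
f*(3.5121) = (y-b)^2/(4a) = (3.5121 + 11)^2/(4*9)
= 210.601/36 = 5.85


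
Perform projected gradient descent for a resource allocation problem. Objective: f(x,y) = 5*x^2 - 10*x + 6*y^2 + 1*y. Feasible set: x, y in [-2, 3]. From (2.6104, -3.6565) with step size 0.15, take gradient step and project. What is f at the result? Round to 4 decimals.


Step 1: Compute gradient at (2.6104, -3.6565).
grad_x = 2*5*2.6104 - 10 = 16.104
grad_y = 2*6*-3.6565 + 1 = -42.878
Step 2: Gradient step.
x_raw = 2.6104 - 0.15*16.104 = 0.1948
y_raw = -3.6565 - 0.15*-42.878 = 2.7752
Step 3: Project onto [-2, 3].
x_proj = clip(0.1948) = 0.1948
y_proj = clip(2.7752) = 2.7752
Step 4: Evaluate f.
f(0.1948, 2.7752) = 47.2273


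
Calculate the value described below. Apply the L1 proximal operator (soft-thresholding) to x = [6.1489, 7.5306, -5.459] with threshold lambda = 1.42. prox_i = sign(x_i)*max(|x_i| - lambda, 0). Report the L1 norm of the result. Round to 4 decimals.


Soft-thresholding with lambda = 1.42:
prox(6.1489) = sign(6.1489)*max(|6.1489| - 1.42, 0) = 4.7289
prox(7.5306) = sign(7.5306)*max(|7.5306| - 1.42, 0) = 6.1106
prox(-5.459) = sign(-5.459)*max(|-5.459| - 1.42, 0) = -4.039
prox(x) = [4.7289, 6.1106, -4.039]
||prox(x)||_1 = 4.7289 + 6.1106 + 4.039 = 14.8785


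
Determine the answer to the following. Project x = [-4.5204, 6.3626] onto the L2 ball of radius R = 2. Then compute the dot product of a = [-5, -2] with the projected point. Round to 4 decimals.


Step 1: Compute ||x|| (intermediates to 6 decimals).
||x|| = sqrt((-4.5204)^2 + 6.3626^2) = 7.804915
Step 2: Project.
Since ||x|| > R, scale = R/||x|| = 2/7.804915 = 0.256249, proj(x) = scale * x
proj(x) = [-1.158348, 1.63041]
Step 3: Dot product.
a^T * proj(x) = -5*(-1.158348) - 2*1.63041 = 2.5309


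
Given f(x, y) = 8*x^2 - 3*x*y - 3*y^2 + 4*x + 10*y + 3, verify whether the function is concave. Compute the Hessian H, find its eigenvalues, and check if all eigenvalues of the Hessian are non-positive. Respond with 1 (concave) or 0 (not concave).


The Hessian of f(x,y) = 8*x^2 - 3*x*y - 3*y^2 + 4*x + 10*y + 3 is:
H = [[16, -3], [-3, -6]]
Trace = 16 - 6 = 10
Determinant = 16*-6 - (-3)^2 = -105
Discriminant = (10)^2 - 4*-105 = 520.0
Eigenvalues: lambda_1 = -6.4018, lambda_2 = 16.4018
The function is not concave.

0


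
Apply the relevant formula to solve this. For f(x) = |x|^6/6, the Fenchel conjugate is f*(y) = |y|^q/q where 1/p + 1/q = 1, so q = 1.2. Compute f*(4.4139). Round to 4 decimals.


The conjugate exponent q satisfies 1/p + 1/q = 1.
p = 6, so q = 6/(6 - 1) = 1.2
|y|^q = 4.4139^1.2 = 5.94
f*(4.4139) = 5.94 / 1.2 = 4.95


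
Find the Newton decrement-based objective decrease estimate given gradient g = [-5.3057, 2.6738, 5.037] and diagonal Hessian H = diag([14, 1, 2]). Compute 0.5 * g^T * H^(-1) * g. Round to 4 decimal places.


Step 1: H is diagonal, so H^(-1) * g = [-0.379, 2.6738, 2.5185].
Step 2: g^T H^(-1) g = sum_i g_i^2 / H_ii
  = (-5.3057)^2/14 + (2.6738)^2/1 + (5.037)^2/2
  = 2.0107 + 7.1492 + 12.6857 = 21.8456
Step 3: Objective decrease = 0.5 * g^T H^(-1) g = 10.9228


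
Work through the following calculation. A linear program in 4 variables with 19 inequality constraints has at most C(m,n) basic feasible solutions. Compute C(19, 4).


Each vertex corresponds to some choice of n active constraints out of m, so the number of vertices is at most C(m, n) = m! / (n!(m-n)!).
m = 19, n = 4
Numerator: 19 * 18 * 17 * 16
Denominator: 4! = 24
C(19, 4) = 3876


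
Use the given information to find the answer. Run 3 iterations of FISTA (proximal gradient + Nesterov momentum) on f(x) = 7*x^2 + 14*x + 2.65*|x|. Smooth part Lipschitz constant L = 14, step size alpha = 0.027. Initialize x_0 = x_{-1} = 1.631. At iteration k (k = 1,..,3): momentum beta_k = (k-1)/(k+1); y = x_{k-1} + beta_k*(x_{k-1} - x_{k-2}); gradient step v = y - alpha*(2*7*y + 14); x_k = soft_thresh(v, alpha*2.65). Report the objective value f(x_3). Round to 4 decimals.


FISTA on f(x) = 7*x^2 + 14*x + 2.65*|x|
L = 14, alpha = 0.027
Iteration 1: beta = 0.0, y = 1.631 + 0.0*(1.631 - 1.631) = 1.631
  grad(y) = 36.834, v = y - alpha*grad = 0.6365
  prox(v) = soft_thresh(0.6365, 0.0716) = 0.5649
Iteration 2: beta = 0.3333, y = 0.5649 + 0.3333*(0.5649 - 1.631) = 0.2096
  grad(y) = 16.9341, v = y - alpha*grad = -0.2476
  prox(v) = soft_thresh(-0.2476, 0.0716) = -0.1761
Iteration 3: beta = 0.5, y = -0.1761 + 0.5*(-0.1761 - 0.5649) = -0.5466
  grad(y) = 6.3475, v = y - alpha*grad = -0.718
  prox(v) = soft_thresh(-0.718, 0.0716) = -0.6464
f(x_3) = 7*(-0.6464)^2 + 14*(-0.6464) + 2.65*|-0.6464| = -4.4119


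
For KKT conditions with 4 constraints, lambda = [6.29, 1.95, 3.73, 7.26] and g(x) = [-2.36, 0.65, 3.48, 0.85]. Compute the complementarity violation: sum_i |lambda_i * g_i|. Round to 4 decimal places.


KKT complementary slackness check:
lambda_1 * g_1 = 6.29 * -2.36 = -14.8444
lambda_2 * g_2 = 1.95 * 0.65 = 1.2675
lambda_3 * g_3 = 3.73 * 3.48 = 12.9804
lambda_4 * g_4 = 7.26 * 0.85 = 6.171
Total violation = 14.8444 + 1.2675 + 12.9804 + 6.171 = 35.2633


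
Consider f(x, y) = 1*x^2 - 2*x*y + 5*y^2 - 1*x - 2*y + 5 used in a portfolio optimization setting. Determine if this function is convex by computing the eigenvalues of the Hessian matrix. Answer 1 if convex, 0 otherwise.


The Hessian of f(x,y) = 1*x^2 - 2*x*y + 5*y^2 - 1*x - 2*y + 5 is:
H = [[2, -2], [-2, 10]]
Trace = 2 + 10 = 12
Determinant = 2*10 - (-2)^2 = 16
Discriminant = (12)^2 - 4*16 = 80.0
Eigenvalues: lambda_1 = 1.5279, lambda_2 = 10.4721
The function is convex.

1


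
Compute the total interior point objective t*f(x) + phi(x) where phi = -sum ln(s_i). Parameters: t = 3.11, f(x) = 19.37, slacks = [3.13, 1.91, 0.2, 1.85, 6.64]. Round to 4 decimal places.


Step 1: Compute log-barrier.
ln values: [1.141, 0.6471, -1.6094, 0.6152, 1.8931]
phi = -(1.141 + 0.6471 - 1.6094 + 0.6152 + 1.8931) = -2.687
Step 2: Compute augmented objective.
t*f(x) = 3.11*19.37 = 60.2407
Total = 60.2407 - 2.687 = 57.5537


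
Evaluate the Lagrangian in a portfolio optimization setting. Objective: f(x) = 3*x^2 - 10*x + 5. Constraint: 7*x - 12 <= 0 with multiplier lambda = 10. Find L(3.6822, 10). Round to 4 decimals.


Step 1: Evaluate f(x).
f(3.6822) = 3*3.6822^2 - 10*3.6822 + 5 = 8.8538
Step 2: Evaluate g(x).
g(3.6822) = 7*3.6822 - 12 = 13.7754
Step 3: Compute Lagrangian.
L = 8.8538 + 10*13.7754 = 146.6078


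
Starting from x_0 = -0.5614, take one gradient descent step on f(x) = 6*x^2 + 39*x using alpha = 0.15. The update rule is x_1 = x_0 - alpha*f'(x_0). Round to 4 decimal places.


We compute the gradient at x_0 and apply the update.
f'(x) = 12*x + 39
f'(-0.5614) = 12*-0.5614 + 39 = 32.2632
x_1 = -0.5614 - 0.15*32.2632 = -5.4009


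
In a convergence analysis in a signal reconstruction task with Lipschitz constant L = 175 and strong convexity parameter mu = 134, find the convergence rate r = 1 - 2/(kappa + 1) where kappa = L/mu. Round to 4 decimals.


Step 1: Compute the condition number.
kappa = L/mu = 175/134 = 1.306
Step 2: Compute the convergence rate.
r = 1 - 2/(kappa + 1) = 1 - 2*mu/(L + mu) = (L - mu)/(L + mu) = 41/309 = 0.1327


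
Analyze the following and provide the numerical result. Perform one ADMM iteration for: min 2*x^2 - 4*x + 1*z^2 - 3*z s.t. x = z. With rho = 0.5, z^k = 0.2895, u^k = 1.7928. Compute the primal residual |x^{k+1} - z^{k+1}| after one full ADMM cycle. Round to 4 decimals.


ADMM iteration with rho = 0.5, z^k = 0.2895, u^k = 1.7928
Step 1: x-update.
Minimize 2*x^2 - 4*x + (0.5/2)*(x - 0.2895 + 1.7928)^2
FOC: (2*2 + 0.5)*x = 4 + 0.5*(0.2895 - 1.7928)
x^{k+1} = 0.7219
Step 2: z-update.
Minimize 1*z^2 - 3*z + (0.5/2)*(0.7219 - z + 1.7928)^2
FOC: (2*1 + 0.5)*z = 3 + 0.5*(0.7219 + 1.7928)
z^{k+1} = 1.7029
Step 3: u-update.
u^{k+1} = 1.7928 + 0.7219 - 1.7029 = 0.8117
Step 4: Primal residual = |0.7219 - 1.7029| = 0.9811


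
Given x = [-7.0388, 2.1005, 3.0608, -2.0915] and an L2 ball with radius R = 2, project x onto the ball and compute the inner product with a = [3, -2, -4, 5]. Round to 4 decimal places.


Step 1: Compute ||x|| (intermediates to 6 decimals).
||x|| = sqrt((-7.0388)^2 + 2.1005^2 + 3.0608^2 + (-2.0915)^2) = 8.227981
Step 2: Project.
Since ||x|| > R, scale = R/||x|| = 2/8.227981 = 0.243073, proj(x) = scale * x
proj(x) = [-1.710942, 0.510575, 0.743998, -0.508387]
Step 3: Dot product.
a^T * proj(x) = 3*(-1.710942) - 2*0.510575 - 4*0.743998 + 5*(-0.508387) = -11.6719


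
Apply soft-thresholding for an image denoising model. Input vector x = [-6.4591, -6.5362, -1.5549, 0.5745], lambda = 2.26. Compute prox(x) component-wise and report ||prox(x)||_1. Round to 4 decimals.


Soft-thresholding with lambda = 2.26:
prox(-6.4591) = sign(-6.4591)*max(|-6.4591| - 2.26, 0) = -4.1991
prox(-6.5362) = sign(-6.5362)*max(|-6.5362| - 2.26, 0) = -4.2762
prox(-1.5549) = sign(-1.5549)*max(|-1.5549| - 2.26, 0) = 0.0
prox(0.5745) = sign(0.5745)*max(|0.5745| - 2.26, 0) = 0.0
prox(x) = [-4.1991, -4.2762, 0.0, 0.0]
||prox(x)||_1 = 4.1991 + 4.2762 + 0.0 + 0.0 = 8.4753


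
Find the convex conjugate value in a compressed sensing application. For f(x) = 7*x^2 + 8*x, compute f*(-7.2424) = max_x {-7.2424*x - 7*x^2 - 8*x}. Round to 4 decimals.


f*(y) = sup_x {y*x - a*x^2 - b*x} = sup_x {(y-b)*x - a*x^2}
FOC: (y - b) - 2a*x = 0 => x* = (y - b)/(2a)
x* = (-7.2424 - 8)/(2*7) = -1.0887
f*(-7.2424) = (y-b)^2/(4a) = (-7.2424 - 8)^2/(4*7)
= 232.3308/28 = 8.2975


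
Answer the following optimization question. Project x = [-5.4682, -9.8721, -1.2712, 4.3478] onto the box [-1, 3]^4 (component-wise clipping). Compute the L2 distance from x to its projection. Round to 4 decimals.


Project each component onto [-1, 3].
clip(-5.4682) = -1.0, clip(-9.8721) = -1.0, clip(-1.2712) = -1.0, clip(4.3478) = 3.0
Projection = [-1.0, -1.0, -1.0, 3.0]
Squared diffs: [19.9648, 78.7142, 0.0735, 1.8166]
Distance = sqrt(100.5691) = 10.0284


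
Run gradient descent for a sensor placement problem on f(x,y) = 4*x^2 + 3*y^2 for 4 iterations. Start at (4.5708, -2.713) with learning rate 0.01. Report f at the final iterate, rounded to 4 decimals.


Gradient descent on f(x,y) = 4*x^2 + 3*y^2.
Starting point: (4.5708, -2.713), alpha = 0.01
Step 1: grad_x = 2*4*4.5708 = 36.5664, grad_y = 2*3*-2.713 = -16.278
  x_1 = 4.5708 - 0.01*36.5664 = 4.2051
  y_1 = -2.713 - 0.01*-16.278 = -2.5502
Step 2: grad_x = 2*4*4.2051 = 33.6411, grad_y = 2*3*-2.5502 = -15.3013
  x_2 = 4.2051 - 0.01*33.6411 = 3.8687
  y_2 = -2.5502 - 0.01*-15.3013 = -2.3972
Step 3: grad_x = 2*4*3.8687 = 30.9498, grad_y = 2*3*-2.3972 = -14.3832
  x_3 = 3.8687 - 0.01*30.9498 = 3.5592
  y_3 = -2.3972 - 0.01*-14.3832 = -2.2534
Step 4: grad_x = 2*4*3.5592 = 28.4738, grad_y = 2*3*-2.2534 = -13.5202
  x_4 = 3.5592 - 0.01*28.4738 = 3.2745
  y_4 = -2.2534 - 0.01*-13.5202 = -2.1182
f(3.2745, -2.1182) = 4*3.2745^2 + 3*(-2.1182)^2 = 56.3491


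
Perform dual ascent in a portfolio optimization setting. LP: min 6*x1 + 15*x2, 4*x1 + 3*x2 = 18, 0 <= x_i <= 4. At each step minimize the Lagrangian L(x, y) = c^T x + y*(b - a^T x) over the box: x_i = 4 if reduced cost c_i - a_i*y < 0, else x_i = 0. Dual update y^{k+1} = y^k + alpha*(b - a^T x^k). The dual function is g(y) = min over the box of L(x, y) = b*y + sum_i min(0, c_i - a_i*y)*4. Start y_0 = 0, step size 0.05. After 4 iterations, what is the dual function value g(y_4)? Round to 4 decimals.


Dual ascent for LP: min 6*x1 + 15*x2, 4*x1 + 3*x2 = 18, 0 <= x_i <= 4
Step 1: y^k = 0.0, reduced costs: (6.0, 15.0)
  x^k = (0.0, 0.0), subgradient = b - a^T x = 18.0
  y^{k+1} = 0.0 + 0.05*18.0 = 0.9
Step 2: y^k = 0.9, reduced costs: (2.4, 12.3)
  x^k = (0.0, 0.0), subgradient = b - a^T x = 18.0
  y^{k+1} = 0.9 + 0.05*18.0 = 1.8
Step 3: y^k = 1.8, reduced costs: (-1.2, 9.6)
  x^k = (4.0, 0.0), subgradient = b - a^T x = 2.0
  y^{k+1} = 1.8 + 0.05*2.0 = 1.9
Step 4: y^k = 1.9, reduced costs: (-1.6, 9.3)
  x^k = (4.0, 0.0), subgradient = b - a^T x = 2.0
  y^{k+1} = 1.9 + 0.05*2.0 = 2.0
Dual objective at y_4 = 2.0: reduced costs (-2.0, 9.0), box minimizer x = (4.0, 0.0)
g(y_4) = b*y + (c1 - a1*y)*x1 + (c2 - a2*y)*x2 = 18*2.0 + (-2.0)*4.0 + 9.0*0.0 = 36.0 - 8.0 + 0.0 = 28.0


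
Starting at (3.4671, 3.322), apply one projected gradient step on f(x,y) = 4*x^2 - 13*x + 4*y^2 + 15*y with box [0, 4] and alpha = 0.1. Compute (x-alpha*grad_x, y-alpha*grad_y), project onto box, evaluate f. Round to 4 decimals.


Step 1: Compute gradient at (3.4671, 3.322).
grad_x = 2*4*3.4671 - 13 = 14.7368
grad_y = 2*4*3.322 + 15 = 41.576
Step 2: Gradient step.
x_raw = 3.4671 - 0.1*14.7368 = 1.9934
y_raw = 3.322 - 0.1*41.576 = -0.8356
Step 3: Project onto [0, 4].
x_proj = clip(1.9934) = 1.9934
y_proj = clip(-0.8356) = 0.0
Step 4: Evaluate f.
f(1.9934, 0.0) = -10.0196


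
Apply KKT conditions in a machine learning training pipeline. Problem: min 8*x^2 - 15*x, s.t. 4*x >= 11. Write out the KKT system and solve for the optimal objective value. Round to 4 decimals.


Step 1: Try lambda = 0 (constraint inactive).
x_unc = 15/(2*8) = 0.9375
Check: 4*0.9375 = 3.75 < 11 -- violated!
Step 2: Constraint must be active: 4*x = 11
x* = 11/4 = 2.75
lambda = (2*8*2.75 - 15)/4 = 7.25
Step 3: Compute optimal value.
f(x*) = 8*2.75^2 - 15*2.75 = 19.25


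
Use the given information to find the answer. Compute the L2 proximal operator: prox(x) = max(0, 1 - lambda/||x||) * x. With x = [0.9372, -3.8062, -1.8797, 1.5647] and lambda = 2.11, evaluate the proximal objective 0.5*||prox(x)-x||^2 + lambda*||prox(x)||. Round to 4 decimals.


Step 1: Compute ||x||.
||x|| = 4.6203
Step 2: Compute scaling factor.
scale = max(0, 1 - 2.11/4.6203) = 0.5433
Step 3: prox(x) = [0.5092, -2.068, -1.0213, 0.8501]
||prox(x)|| = 2.5103
Step 4: Proximal objective.
0.5*||prox-x||^2 = 2.2261
lambda*||prox|| = 5.2967
Total = 7.5228


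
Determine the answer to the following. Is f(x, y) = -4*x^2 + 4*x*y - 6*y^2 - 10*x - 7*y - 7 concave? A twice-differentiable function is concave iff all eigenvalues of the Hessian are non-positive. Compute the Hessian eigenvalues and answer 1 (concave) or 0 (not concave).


The Hessian of f(x,y) = -4*x^2 + 4*x*y - 6*y^2 - 10*x - 7*y - 7 is:
H = [[-8, 4], [4, -12]]
Trace = -8 - 12 = -20
Determinant = -8*-12 - (4)^2 = 80
Discriminant = (-20)^2 - 4*80 = 80.0
Eigenvalues: lambda_1 = -14.4721, lambda_2 = -5.5279
The function is concave.

1


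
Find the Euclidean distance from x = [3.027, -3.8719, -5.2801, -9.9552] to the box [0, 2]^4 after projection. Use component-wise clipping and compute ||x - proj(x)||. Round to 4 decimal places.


Project each component onto [0, 2].
clip(3.027) = 2.0, clip(-3.8719) = 0.0, clip(-5.2801) = 0.0, clip(-9.9552) = 0.0
Projection = [2.0, 0.0, 0.0, 0.0]
Squared diffs: [1.0547, 14.9916, 27.8795, 99.106]
Distance = sqrt(143.0318) = 11.9596


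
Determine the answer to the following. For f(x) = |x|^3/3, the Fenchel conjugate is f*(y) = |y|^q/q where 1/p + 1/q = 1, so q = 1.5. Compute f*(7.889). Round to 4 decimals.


The conjugate exponent q satisfies 1/p + 1/q = 1.
p = 3, so q = 3/(3 - 1) = 1.5
|y|^q = 7.889^1.5 = 22.1581
f*(7.889) = 22.1581 / 1.5 = 14.7721


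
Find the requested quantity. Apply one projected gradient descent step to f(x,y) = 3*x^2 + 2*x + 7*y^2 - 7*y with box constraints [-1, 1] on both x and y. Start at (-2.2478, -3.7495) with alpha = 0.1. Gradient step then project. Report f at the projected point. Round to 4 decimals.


Step 1: Compute gradient at (-2.2478, -3.7495).
grad_x = 2*3*-2.2478 + 2 = -11.4868
grad_y = 2*7*-3.7495 - 7 = -59.493
Step 2: Gradient step.
x_raw = -2.2478 - 0.1*-11.4868 = -1.0991
y_raw = -3.7495 - 0.1*-59.493 = 2.1998
Step 3: Project onto [-1, 1].
x_proj = clip(-1.0991) = -1.0
y_proj = clip(2.1998) = 1.0
Step 4: Evaluate f.
f(-1.0, 1.0) = 1.0


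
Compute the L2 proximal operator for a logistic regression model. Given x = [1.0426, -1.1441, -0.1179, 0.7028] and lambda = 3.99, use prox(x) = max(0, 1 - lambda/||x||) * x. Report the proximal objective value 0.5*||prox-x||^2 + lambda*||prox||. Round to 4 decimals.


Step 1: Compute ||x||.
||x|| = 1.7041
Step 2: Compute scaling factor.
scale = max(0, 1 - 3.99/1.7041) = 0.0
Step 3: prox(x) = [0.0, -0.0, -0.0, 0.0]
||prox(x)|| = 0.0
Step 4: Proximal objective.
0.5*||prox-x||^2 = 1.4519
lambda*||prox|| = 0.0
Total = 1.4519


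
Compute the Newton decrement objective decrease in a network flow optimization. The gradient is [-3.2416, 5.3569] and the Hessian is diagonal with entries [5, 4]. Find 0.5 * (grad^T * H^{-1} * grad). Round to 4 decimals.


Step 1: H is diagonal, so H^(-1) * g = [-0.6483, 1.3392].
Step 2: g^T H^(-1) g = sum_i g_i^2 / H_ii
  = (-3.2416)^2/5 + (5.3569)^2/4
  = 2.1016 + 7.1741 = 9.2757
Step 3: Objective decrease = 0.5 * g^T H^(-1) g = 4.6378


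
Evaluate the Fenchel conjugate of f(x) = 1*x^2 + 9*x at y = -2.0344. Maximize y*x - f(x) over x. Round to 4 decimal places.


f*(y) = sup_x {y*x - a*x^2 - b*x} = sup_x {(y-b)*x - a*x^2}
FOC: (y - b) - 2a*x = 0 => x* = (y - b)/(2a)
x* = (-2.0344 - 9)/(2*1) = -5.5172
f*(-2.0344) = (y-b)^2/(4a) = (-2.0344 - 9)^2/(4*1)
= 121.758/4 = 30.4395


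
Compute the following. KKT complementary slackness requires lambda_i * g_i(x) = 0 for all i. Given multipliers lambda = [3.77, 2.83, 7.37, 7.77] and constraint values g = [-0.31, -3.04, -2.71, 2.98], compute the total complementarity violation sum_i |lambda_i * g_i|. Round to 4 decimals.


KKT complementary slackness check:
lambda_1 * g_1 = 3.77 * -0.31 = -1.1687
lambda_2 * g_2 = 2.83 * -3.04 = -8.6032
lambda_3 * g_3 = 7.37 * -2.71 = -19.9727
lambda_4 * g_4 = 7.77 * 2.98 = 23.1546
Total violation = 1.1687 + 8.6032 + 19.9727 + 23.1546 = 52.8992


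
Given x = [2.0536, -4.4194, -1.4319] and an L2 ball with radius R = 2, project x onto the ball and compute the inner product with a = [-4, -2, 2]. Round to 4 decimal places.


Step 1: Compute ||x|| (intermediates to 6 decimals).
||x|| = sqrt(2.0536^2 + (-4.4194)^2 + (-1.4319)^2) = 5.079243
Step 2: Project.
Since ||x|| > R, scale = R/||x|| = 2/5.079243 = 0.393759, proj(x) = scale * x
proj(x) = [0.808623, -1.740179, -0.563824]
Step 3: Dot product.
a^T * proj(x) = -4*0.808623 - 2*(-1.740179) + 2*(-0.563824) = -0.8818
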